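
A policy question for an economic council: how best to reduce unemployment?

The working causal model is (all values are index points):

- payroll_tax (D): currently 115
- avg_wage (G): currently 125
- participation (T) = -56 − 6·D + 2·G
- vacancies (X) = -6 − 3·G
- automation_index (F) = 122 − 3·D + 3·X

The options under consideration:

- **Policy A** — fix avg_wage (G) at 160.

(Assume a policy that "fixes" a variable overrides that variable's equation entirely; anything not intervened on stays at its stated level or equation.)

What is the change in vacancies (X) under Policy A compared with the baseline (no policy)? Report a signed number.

Baseline:
  G = 125
  X = -6 − 3·125 = -381
Policy A (G := 160):
  G = 160
  X = -6 − 3·160 = -486
Change in X: -486 − (-381) = -105

-105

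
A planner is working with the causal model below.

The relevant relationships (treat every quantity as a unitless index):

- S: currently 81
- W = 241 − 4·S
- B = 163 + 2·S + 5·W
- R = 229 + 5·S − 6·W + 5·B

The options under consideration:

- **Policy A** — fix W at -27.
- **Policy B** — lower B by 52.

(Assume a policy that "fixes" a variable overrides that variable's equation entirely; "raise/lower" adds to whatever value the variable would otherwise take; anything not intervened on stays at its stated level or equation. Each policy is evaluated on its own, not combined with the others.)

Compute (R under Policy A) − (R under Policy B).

Policy A (W := -27):
  S = 81
  W = -27
  B = 163 + 2·81 + 5·(-27) = 190
  R = 229 + 5·81 − 6·(-27) + 5·190 = 1746
Policy B (B − 52):
  S = 81
  W = 241 − 4·81 = -83
  B = 163 + 2·81 + 5·(-83) (−52 from intervention) = -142
  R = 229 + 5·81 − 6·(-83) + 5·(-142) = 422
R: 1746 − 422 = 1324

1324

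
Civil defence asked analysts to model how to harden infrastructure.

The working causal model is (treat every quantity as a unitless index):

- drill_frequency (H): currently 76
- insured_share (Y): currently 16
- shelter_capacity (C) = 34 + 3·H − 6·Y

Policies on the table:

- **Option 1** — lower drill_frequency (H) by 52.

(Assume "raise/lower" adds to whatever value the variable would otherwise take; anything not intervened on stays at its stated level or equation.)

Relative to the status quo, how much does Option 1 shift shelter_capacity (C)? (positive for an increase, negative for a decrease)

-156

Baseline:
  H = 76
  Y = 16
  C = 34 + 3·76 − 6·16 = 166
Option 1 (H − 52):
  H = 76 − 52 = 24
  Y = 16
  C = 34 + 3·24 − 6·16 = 10
Change in C: 10 − 166 = -156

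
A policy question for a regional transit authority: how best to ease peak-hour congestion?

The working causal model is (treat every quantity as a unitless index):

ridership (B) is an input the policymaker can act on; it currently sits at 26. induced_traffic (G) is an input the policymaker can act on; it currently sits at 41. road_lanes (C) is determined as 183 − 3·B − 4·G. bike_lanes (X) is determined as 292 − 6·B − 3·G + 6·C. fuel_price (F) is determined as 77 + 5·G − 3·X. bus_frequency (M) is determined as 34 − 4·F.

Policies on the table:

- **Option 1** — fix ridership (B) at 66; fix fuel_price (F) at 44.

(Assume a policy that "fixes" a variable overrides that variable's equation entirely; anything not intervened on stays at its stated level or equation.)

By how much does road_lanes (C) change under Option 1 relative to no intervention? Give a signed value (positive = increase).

-120

Baseline:
  B = 26
  G = 41
  C = 183 − 3·26 − 4·41 = -59
Option 1 (B := 66, F := 44):
  B = 66
  G = 41
  C = 183 − 3·66 − 4·41 = -179
Change in C: -179 − (-59) = -120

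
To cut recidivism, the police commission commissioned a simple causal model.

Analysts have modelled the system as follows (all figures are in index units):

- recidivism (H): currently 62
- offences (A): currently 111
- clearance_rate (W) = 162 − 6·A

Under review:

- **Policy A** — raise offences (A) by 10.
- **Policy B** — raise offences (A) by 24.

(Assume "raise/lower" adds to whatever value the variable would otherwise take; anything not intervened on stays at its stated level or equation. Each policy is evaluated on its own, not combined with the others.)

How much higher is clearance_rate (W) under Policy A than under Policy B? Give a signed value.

Policy A (A + 10):
  A = 111 + 10 = 121
  W = 162 − 6·121 = -564
Policy B (A + 24):
  A = 111 + 24 = 135
  W = 162 − 6·135 = -648
W: -564 − (-648) = 84

84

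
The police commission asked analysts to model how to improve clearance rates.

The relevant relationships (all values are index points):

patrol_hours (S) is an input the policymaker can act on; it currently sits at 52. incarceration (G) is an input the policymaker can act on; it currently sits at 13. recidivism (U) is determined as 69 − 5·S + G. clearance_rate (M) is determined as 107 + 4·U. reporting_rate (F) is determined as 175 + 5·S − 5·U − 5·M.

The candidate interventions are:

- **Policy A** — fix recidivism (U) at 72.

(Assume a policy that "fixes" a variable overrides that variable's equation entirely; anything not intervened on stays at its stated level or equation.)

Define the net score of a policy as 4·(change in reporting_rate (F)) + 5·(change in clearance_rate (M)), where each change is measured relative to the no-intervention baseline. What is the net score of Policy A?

Baseline:
  S = 52
  G = 13
  U = 69 − 5·52 + 13 = -178
  M = 107 + 4·(-178) = -605
  F = 175 + 5·52 − 5·(-178) − 5·(-605) = 4350
Policy A (U := 72):
  S = 52
  G = 13
  U = 72
  M = 107 + 4·72 = 395
  F = 175 + 5·52 − 5·72 − 5·395 = -1900
ΔF = -1900 − 4350 = -6250; ΔM = 395 − (-605) = 1000
Score = 4·(-6250) + 5·1000 = -20000

-20000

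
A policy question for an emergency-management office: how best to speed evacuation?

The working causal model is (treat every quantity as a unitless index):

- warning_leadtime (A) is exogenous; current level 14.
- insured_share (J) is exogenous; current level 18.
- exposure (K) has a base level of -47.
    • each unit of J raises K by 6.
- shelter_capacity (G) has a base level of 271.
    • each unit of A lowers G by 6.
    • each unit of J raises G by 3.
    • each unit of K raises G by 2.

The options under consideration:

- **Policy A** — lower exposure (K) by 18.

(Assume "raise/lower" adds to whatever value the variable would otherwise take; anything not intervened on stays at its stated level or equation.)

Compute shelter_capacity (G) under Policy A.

Policy A (K − 18):
  A = 14
  J = 18
  K = -47 + 6·18 (−18 from intervention) = 43
  G = 271 − 6·14 + 3·18 + 2·43 = 327

327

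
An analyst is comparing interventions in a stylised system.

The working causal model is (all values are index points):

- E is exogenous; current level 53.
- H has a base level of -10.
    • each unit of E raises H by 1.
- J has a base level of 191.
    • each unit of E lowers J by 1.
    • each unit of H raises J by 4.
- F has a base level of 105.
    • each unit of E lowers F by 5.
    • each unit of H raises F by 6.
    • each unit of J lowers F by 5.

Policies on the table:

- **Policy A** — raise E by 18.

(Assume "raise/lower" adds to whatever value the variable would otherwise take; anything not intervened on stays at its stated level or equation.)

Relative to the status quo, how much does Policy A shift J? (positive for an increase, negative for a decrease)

54

Baseline:
  E = 53
  H = -10 + 53 = 43
  J = 191 − 53 + 4·43 = 310
Policy A (E + 18):
  E = 53 + 18 = 71
  H = -10 + 71 = 61
  J = 191 − 71 + 4·61 = 364
Change in J: 364 − 310 = 54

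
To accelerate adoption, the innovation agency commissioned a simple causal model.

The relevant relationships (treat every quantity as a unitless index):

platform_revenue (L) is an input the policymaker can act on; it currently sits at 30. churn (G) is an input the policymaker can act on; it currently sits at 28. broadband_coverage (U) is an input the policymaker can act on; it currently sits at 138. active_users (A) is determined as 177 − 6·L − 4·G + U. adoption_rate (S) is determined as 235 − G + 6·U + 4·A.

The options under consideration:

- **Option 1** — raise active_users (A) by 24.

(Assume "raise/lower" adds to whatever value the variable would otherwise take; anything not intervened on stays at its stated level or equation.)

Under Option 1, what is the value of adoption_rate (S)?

Option 1 (A + 24):
  L = 30
  G = 28
  U = 138
  A = 177 − 6·30 − 4·28 + 138 (+24 from intervention) = 47
  S = 235 − 28 + 6·138 + 4·47 = 1223

1223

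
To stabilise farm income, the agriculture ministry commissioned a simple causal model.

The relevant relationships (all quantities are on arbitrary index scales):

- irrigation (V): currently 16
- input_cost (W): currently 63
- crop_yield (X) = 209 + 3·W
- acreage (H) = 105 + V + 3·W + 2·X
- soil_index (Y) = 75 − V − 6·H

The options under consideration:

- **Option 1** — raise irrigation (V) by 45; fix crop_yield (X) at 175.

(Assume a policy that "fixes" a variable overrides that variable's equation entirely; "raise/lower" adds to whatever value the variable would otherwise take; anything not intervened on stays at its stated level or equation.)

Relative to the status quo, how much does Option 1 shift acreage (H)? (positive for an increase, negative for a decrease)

Baseline:
  V = 16
  W = 63
  X = 209 + 3·63 = 398
  H = 105 + 16 + 3·63 + 2·398 = 1106
Option 1 (V + 45, X := 175):
  V = 16 + 45 = 61
  W = 63
  X = 175
  H = 105 + 61 + 3·63 + 2·175 = 705
Change in H: 705 − 1106 = -401

-401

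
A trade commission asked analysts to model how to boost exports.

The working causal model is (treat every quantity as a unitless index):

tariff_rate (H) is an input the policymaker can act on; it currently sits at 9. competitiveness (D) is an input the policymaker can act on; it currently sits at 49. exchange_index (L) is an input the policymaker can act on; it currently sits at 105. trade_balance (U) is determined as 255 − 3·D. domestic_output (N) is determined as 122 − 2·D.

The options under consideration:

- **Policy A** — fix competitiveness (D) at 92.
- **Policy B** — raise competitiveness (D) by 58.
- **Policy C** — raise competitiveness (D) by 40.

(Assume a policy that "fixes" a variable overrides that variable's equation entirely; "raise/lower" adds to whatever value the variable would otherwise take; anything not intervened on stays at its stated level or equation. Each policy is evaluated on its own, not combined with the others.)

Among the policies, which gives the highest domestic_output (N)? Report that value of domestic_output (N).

Policy A (D := 92):
  D = 92
  N = 122 − 2·92 = -62
Policy B (D + 58):
  D = 49 + 58 = 107
  N = 122 − 2·107 = -92
Policy C (D + 40):
  D = 49 + 40 = 89
  N = 122 − 2·89 = -56
Comparing — Policy A: N=-62, Policy B: N=-92, Policy C: N=-56. Highest is -56 (Policy C).

-56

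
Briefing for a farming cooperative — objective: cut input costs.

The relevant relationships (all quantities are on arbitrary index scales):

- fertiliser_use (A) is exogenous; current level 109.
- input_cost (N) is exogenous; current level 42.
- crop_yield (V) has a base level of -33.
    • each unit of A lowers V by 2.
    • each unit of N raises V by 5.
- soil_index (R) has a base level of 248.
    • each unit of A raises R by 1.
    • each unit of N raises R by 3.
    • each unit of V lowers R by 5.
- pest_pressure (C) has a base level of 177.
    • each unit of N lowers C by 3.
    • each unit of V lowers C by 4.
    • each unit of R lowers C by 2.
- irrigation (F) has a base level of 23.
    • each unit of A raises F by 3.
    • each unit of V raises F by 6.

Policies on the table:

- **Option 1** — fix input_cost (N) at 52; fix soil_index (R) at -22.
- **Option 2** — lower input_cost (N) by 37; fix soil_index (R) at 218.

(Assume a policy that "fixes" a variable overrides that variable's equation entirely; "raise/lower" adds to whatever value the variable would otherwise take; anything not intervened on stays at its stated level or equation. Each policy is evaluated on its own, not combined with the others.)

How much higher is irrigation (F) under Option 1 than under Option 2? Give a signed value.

Option 1 (N := 52, R := -22):
  A = 109
  N = 52
  V = -33 − 2·109 + 5·52 = 9
  F = 23 + 3·109 + 6·9 = 404
Option 2 (N − 37, R := 218):
  A = 109
  N = 42 − 37 = 5
  V = -33 − 2·109 + 5·5 = -226
  F = 23 + 3·109 + 6·(-226) = -1006
F: 404 − (-1006) = 1410

1410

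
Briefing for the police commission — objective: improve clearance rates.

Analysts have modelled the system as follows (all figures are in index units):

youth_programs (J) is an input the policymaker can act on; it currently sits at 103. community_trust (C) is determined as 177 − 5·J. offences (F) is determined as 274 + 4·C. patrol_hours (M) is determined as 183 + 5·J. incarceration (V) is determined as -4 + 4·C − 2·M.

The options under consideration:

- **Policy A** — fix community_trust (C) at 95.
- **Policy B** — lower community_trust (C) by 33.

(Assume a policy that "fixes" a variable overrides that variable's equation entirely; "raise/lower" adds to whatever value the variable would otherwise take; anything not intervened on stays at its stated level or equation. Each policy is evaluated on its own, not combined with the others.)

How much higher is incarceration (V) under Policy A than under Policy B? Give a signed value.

1864

Policy A (C := 95):
  J = 103
  C = 95
  M = 183 + 5·103 = 698
  V = -4 + 4·95 − 2·698 = -1020
Policy B (C − 33):
  J = 103
  C = 177 − 5·103 (−33 from intervention) = -371
  M = 183 + 5·103 = 698
  V = -4 + 4·(-371) − 2·698 = -2884
V: -1020 − (-2884) = 1864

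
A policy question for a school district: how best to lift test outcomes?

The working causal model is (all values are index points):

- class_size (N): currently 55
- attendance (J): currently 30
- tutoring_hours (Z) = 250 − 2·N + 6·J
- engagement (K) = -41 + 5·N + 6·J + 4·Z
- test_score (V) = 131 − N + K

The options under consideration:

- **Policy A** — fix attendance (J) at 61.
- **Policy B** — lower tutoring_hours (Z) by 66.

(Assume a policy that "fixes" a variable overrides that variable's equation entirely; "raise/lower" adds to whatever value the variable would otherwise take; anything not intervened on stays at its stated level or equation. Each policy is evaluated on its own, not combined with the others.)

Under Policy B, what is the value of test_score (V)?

Policy B (Z − 66):
  N = 55
  J = 30
  Z = 250 − 2·55 + 6·30 (−66 from intervention) = 254
  K = -41 + 5·55 + 6·30 + 4·254 = 1430
  V = 131 − 55 + 1430 = 1506

1506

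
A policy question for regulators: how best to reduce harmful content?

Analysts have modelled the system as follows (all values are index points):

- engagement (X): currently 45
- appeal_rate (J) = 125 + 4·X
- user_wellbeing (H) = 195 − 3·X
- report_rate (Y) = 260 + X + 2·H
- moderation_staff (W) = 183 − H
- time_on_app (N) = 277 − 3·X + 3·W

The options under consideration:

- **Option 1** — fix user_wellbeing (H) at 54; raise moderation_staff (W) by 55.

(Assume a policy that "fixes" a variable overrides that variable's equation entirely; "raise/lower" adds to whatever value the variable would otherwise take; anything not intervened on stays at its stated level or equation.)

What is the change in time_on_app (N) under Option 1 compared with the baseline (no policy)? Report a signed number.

Baseline:
  X = 45
  H = 195 − 3·45 = 60
  W = 183 − 60 = 123
  N = 277 − 3·45 + 3·123 = 511
Option 1 (H := 54, W + 55):
  X = 45
  H = 54
  W = 183 − 54 (+55 from intervention) = 184
  N = 277 − 3·45 + 3·184 = 694
Change in N: 694 − 511 = 183

183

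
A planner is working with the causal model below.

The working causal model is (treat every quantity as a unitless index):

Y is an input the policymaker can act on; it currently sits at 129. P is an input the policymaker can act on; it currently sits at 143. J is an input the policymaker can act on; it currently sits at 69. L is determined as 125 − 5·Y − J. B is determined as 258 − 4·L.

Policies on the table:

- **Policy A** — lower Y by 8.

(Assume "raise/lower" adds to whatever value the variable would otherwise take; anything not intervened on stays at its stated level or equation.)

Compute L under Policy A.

Policy A (Y − 8):
  Y = 129 − 8 = 121
  J = 69
  L = 125 − 5·121 − 69 = -549

-549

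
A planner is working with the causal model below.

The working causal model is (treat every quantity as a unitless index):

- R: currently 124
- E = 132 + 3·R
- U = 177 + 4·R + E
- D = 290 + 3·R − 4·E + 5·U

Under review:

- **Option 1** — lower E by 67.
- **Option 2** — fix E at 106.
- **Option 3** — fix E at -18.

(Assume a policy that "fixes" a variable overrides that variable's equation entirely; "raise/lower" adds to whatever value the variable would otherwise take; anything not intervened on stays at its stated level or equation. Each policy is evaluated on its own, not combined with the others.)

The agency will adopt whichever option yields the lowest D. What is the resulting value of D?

4009

Option 1 (E − 67):
  R = 124
  E = 132 + 3·124 (−67 from intervention) = 437
  U = 177 + 4·124 + 437 = 1110
  D = 290 + 3·124 − 4·437 + 5·1110 = 4464
Option 2 (E := 106):
  R = 124
  E = 106
  U = 177 + 4·124 + 106 = 779
  D = 290 + 3·124 − 4·106 + 5·779 = 4133
Option 3 (E := -18):
  R = 124
  E = -18
  U = 177 + 4·124 + (-18) = 655
  D = 290 + 3·124 − 4·(-18) + 5·655 = 4009
Comparing — Option 1: D=4464, Option 2: D=4133, Option 3: D=4009. Lowest is 4009 (Option 3).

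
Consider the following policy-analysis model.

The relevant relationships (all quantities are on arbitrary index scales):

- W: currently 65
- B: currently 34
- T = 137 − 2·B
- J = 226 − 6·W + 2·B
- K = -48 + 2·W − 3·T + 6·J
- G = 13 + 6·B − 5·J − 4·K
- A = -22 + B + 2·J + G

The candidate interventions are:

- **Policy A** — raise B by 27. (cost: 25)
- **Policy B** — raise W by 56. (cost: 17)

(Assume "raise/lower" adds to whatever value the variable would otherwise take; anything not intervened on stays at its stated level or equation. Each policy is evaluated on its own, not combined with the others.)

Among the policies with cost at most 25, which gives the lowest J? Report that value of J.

Policy A (B + 27):
  W = 65
  B = 34 + 27 = 61
  J = 226 − 6·65 + 2·61 = -42
Policy B (W + 56):
  W = 65 + 56 = 121
  B = 34
  J = 226 − 6·121 + 2·34 = -432
Comparing — Policy A: J=-42, Policy B: J=-432. Lowest is -432 (Policy B).

-432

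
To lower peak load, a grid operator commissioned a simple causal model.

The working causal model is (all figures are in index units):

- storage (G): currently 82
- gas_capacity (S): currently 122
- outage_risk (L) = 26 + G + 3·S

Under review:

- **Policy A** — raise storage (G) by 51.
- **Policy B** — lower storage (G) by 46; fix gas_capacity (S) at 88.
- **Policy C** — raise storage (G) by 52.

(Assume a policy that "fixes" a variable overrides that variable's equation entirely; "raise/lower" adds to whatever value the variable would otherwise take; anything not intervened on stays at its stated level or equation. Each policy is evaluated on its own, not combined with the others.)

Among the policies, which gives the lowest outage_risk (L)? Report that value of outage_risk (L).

326

Policy A (G + 51):
  G = 82 + 51 = 133
  S = 122
  L = 26 + 133 + 3·122 = 525
Policy B (G − 46, S := 88):
  G = 82 − 46 = 36
  S = 88
  L = 26 + 36 + 3·88 = 326
Policy C (G + 52):
  G = 82 + 52 = 134
  S = 122
  L = 26 + 134 + 3·122 = 526
Comparing — Policy A: L=525, Policy B: L=326, Policy C: L=526. Lowest is 326 (Policy B).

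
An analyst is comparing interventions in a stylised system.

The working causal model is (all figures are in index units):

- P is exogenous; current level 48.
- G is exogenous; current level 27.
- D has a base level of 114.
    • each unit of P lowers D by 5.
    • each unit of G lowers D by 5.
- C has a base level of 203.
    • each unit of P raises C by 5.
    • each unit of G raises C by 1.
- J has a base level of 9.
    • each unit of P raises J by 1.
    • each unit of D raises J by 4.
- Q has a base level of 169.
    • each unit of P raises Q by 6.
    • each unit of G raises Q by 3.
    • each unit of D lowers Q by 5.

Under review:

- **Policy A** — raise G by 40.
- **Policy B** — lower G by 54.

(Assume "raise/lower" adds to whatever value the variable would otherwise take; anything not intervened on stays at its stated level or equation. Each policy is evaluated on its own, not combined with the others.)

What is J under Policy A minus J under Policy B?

-1880

Policy A (G + 40):
  P = 48
  G = 27 + 40 = 67
  D = 114 − 5·48 − 5·67 = -461
  J = 9 + 48 + 4·(-461) = -1787
Policy B (G − 54):
  P = 48
  G = 27 − 54 = -27
  D = 114 − 5·48 − 5·(-27) = 9
  J = 9 + 48 + 4·9 = 93
J: -1787 − 93 = -1880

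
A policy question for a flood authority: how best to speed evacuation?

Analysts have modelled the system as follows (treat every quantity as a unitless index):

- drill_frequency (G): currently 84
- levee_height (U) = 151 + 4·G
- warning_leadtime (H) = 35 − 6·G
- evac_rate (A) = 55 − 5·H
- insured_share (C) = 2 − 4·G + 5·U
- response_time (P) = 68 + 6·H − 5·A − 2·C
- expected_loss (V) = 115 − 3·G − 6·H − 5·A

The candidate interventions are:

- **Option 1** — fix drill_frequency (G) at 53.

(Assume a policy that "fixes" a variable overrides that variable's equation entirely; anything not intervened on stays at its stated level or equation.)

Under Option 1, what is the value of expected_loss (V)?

Option 1 (G := 53):
  G = 53
  H = 35 − 6·53 = -283
  A = 55 − 5·(-283) = 1470
  V = 115 − 3·53 − 6·(-283) − 5·1470 = -5696

-5696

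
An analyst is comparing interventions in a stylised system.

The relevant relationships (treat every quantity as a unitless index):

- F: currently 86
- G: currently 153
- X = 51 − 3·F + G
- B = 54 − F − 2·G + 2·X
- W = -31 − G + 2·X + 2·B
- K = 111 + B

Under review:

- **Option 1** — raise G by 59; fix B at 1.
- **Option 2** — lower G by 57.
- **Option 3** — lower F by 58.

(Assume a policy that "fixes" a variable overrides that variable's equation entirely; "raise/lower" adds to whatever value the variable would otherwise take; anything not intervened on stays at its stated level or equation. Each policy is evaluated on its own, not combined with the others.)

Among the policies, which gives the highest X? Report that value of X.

120

Option 1 (G + 59, B := 1):
  F = 86
  G = 153 + 59 = 212
  X = 51 − 3·86 + 212 = 5
Option 2 (G − 57):
  F = 86
  G = 153 − 57 = 96
  X = 51 − 3·86 + 96 = -111
Option 3 (F − 58):
  F = 86 − 58 = 28
  G = 153
  X = 51 − 3·28 + 153 = 120
Comparing — Option 1: X=5, Option 2: X=-111, Option 3: X=120. Highest is 120 (Option 3).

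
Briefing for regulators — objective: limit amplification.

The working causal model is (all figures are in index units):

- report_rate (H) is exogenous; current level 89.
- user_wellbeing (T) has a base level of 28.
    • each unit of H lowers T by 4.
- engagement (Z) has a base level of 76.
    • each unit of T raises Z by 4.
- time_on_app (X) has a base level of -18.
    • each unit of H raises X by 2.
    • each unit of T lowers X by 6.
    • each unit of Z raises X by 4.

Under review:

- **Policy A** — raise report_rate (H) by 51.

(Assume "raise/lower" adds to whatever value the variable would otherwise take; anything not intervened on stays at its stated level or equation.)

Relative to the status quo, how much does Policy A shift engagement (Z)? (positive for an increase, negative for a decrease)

-816

Baseline:
  H = 89
  T = 28 − 4·89 = -328
  Z = 76 + 4·(-328) = -1236
Policy A (H + 51):
  H = 89 + 51 = 140
  T = 28 − 4·140 = -532
  Z = 76 + 4·(-532) = -2052
Change in Z: -2052 − (-1236) = -816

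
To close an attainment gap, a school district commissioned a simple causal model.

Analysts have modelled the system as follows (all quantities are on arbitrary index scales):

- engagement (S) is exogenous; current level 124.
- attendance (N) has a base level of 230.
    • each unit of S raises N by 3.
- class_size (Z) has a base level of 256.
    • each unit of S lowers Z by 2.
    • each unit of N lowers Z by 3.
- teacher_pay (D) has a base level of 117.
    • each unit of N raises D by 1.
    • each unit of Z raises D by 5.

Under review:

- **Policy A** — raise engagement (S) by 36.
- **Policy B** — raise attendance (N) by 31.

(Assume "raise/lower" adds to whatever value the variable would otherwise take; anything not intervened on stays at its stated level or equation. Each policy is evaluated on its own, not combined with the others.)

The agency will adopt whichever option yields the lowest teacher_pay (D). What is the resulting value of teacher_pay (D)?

-10143

Policy A (S + 36):
  S = 124 + 36 = 160
  N = 230 + 3·160 = 710
  Z = 256 − 2·160 − 3·710 = -2194
  D = 117 + 710 + 5·(-2194) = -10143
Policy B (N + 31):
  S = 124
  N = 230 + 3·124 (+31 from intervention) = 633
  Z = 256 − 2·124 − 3·633 = -1891
  D = 117 + 633 + 5·(-1891) = -8705
Comparing — Policy A: D=-10143, Policy B: D=-8705. Lowest is -10143 (Policy A).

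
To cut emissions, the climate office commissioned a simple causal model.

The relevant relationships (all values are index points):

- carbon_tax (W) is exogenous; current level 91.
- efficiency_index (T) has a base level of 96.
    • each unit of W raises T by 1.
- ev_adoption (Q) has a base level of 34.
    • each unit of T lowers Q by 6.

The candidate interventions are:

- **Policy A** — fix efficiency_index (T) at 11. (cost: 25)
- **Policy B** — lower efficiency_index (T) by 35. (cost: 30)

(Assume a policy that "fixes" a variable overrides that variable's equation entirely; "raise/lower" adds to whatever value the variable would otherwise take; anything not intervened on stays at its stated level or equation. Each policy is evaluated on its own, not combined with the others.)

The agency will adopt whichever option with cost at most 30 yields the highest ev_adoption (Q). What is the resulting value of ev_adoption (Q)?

Policy A (T := 11):
  W = 91
  T = 11
  Q = 34 − 6·11 = -32
Policy B (T − 35):
  W = 91
  T = 96 + 91 (−35 from intervention) = 152
  Q = 34 − 6·152 = -878
Comparing — Policy A: Q=-32, Policy B: Q=-878. Highest is -32 (Policy A).

-32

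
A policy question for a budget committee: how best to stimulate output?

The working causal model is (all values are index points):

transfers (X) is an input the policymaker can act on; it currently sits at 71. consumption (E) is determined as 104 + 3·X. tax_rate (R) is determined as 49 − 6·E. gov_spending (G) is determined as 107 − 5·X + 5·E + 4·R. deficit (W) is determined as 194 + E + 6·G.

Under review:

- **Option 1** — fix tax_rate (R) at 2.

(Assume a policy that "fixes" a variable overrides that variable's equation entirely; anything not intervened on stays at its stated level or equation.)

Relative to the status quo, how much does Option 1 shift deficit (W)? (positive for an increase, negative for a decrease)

Baseline:
  X = 71
  E = 104 + 3·71 = 317
  R = 49 − 6·317 = -1853
  G = 107 − 5·71 + 5·317 + 4·(-1853) = -6075
  W = 194 + 317 + 6·(-6075) = -35939
Option 1 (R := 2):
  X = 71
  E = 104 + 3·71 = 317
  R = 2
  G = 107 − 5·71 + 5·317 + 4·2 = 1345
  W = 194 + 317 + 6·1345 = 8581
Change in W: 8581 − (-35939) = 44520

44520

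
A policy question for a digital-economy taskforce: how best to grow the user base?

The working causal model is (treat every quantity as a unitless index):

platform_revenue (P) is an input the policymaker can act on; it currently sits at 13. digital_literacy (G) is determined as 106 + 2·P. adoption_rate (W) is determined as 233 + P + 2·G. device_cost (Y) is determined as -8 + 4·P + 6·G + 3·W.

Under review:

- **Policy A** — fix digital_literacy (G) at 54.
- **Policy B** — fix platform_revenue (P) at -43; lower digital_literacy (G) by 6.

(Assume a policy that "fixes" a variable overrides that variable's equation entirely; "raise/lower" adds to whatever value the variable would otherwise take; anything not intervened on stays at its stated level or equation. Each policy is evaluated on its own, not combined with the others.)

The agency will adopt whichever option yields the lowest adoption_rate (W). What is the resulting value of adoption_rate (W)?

Policy A (G := 54):
  P = 13
  G = 54
  W = 233 + 13 + 2·54 = 354
Policy B (P := -43, G − 6):
  P = -43
  G = 106 + 2·(-43) (−6 from intervention) = 14
  W = 233 + (-43) + 2·14 = 218
Comparing — Policy A: W=354, Policy B: W=218. Lowest is 218 (Policy B).

218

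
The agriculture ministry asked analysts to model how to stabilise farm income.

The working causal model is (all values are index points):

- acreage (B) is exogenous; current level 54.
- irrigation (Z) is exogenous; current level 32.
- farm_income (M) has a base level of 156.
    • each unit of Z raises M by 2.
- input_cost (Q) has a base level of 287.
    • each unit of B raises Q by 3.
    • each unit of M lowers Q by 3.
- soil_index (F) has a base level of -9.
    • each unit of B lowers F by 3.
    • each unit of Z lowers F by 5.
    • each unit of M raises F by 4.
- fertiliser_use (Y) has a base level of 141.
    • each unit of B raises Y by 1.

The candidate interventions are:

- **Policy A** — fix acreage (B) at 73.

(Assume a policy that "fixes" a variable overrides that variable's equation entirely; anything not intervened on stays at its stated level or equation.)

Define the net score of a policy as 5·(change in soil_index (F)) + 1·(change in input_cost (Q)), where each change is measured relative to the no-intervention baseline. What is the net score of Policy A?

Baseline:
  B = 54
  Z = 32
  M = 156 + 2·32 = 220
  Q = 287 + 3·54 − 3·220 = -211
  F = -9 − 3·54 − 5·32 + 4·220 = 549
Policy A (B := 73):
  B = 73
  Z = 32
  M = 156 + 2·32 = 220
  Q = 287 + 3·73 − 3·220 = -154
  F = -9 − 3·73 − 5·32 + 4·220 = 492
ΔF = 492 − 549 = -57; ΔQ = -154 − (-211) = 57
Score = 5·(-57) + 1·57 = -228

-228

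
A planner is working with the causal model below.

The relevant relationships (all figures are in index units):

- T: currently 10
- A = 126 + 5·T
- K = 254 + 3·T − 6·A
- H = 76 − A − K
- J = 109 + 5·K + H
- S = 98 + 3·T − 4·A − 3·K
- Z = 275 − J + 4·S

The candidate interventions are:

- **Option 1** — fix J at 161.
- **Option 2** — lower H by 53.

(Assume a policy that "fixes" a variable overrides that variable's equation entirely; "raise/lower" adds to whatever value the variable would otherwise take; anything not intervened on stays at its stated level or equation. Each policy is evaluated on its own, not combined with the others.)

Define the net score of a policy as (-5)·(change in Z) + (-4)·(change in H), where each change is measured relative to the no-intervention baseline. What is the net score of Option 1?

Baseline:
  T = 10
  A = 126 + 5·10 = 176
  K = 254 + 3·10 − 6·176 = -772
  H = 76 − 176 − (-772) = 672
  J = 109 + 5·(-772) + 672 = -3079
  S = 98 + 3·10 − 4·176 − 3·(-772) = 1740
  Z = 275 − (-3079) + 4·1740 = 10314
Option 1 (J := 161):
  T = 10
  A = 126 + 5·10 = 176
  K = 254 + 3·10 − 6·176 = -772
  H = 76 − 176 − (-772) = 672
  J = 161
  S = 98 + 3·10 − 4·176 − 3·(-772) = 1740
  Z = 275 − 161 + 4·1740 = 7074
ΔZ = 7074 − 10314 = -3240; ΔH = 672 − 672 = 0
Score = (-5)·(-3240) + (-4)·0 = 16200

16200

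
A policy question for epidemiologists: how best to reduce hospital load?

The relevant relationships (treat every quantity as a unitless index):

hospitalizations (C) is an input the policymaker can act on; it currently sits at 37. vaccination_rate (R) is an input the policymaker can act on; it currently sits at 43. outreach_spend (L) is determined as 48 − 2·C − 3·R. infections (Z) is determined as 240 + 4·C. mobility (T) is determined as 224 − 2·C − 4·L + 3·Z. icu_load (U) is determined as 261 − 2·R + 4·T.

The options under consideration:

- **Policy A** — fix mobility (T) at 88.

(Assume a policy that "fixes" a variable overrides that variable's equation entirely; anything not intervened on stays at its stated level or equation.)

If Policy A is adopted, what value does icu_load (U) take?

Policy A (T := 88):
  C = 37
  R = 43
  L = 48 − 2·37 − 3·43 = -155
  Z = 240 + 4·37 = 388
  T = 88
  U = 261 − 2·43 + 4·88 = 527

527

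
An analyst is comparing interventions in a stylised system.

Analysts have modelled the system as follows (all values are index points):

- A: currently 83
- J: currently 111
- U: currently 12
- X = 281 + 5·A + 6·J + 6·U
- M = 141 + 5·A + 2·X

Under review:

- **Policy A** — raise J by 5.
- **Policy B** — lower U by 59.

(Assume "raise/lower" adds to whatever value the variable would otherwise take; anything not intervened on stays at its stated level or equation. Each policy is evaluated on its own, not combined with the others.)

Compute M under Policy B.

Policy B (U − 59):
  A = 83
  J = 111
  U = 12 − 59 = -47
  X = 281 + 5·83 + 6·111 + 6·(-47) = 1080
  M = 141 + 5·83 + 2·1080 = 2716

2716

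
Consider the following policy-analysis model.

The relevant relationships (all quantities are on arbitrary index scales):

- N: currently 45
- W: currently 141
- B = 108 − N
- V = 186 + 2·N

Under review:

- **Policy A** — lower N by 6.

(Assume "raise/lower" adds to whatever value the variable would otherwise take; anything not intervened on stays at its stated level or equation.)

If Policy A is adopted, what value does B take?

69

Policy A (N − 6):
  N = 45 − 6 = 39
  B = 108 − 39 = 69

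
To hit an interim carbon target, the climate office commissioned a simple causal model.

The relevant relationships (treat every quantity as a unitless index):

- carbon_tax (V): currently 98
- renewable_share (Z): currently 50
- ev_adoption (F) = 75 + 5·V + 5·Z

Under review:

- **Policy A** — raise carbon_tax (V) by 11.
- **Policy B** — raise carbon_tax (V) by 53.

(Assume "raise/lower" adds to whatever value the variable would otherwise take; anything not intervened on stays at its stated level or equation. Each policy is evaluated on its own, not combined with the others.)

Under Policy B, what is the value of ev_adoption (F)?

Policy B (V + 53):
  V = 98 + 53 = 151
  Z = 50
  F = 75 + 5·151 + 5·50 = 1080

1080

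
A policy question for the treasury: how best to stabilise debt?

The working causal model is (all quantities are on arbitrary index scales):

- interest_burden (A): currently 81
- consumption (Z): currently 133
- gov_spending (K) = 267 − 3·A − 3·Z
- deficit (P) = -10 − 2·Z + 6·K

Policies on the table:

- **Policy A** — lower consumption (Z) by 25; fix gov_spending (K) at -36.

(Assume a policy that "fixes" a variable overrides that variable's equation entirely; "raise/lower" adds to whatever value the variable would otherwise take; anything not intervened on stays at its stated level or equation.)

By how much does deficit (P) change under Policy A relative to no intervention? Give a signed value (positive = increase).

2084

Baseline:
  A = 81
  Z = 133
  K = 267 − 3·81 − 3·133 = -375
  P = -10 − 2·133 + 6·(-375) = -2526
Policy A (Z − 25, K := -36):
  A = 81
  Z = 133 − 25 = 108
  K = -36
  P = -10 − 2·108 + 6·(-36) = -442
Change in P: -442 − (-2526) = 2084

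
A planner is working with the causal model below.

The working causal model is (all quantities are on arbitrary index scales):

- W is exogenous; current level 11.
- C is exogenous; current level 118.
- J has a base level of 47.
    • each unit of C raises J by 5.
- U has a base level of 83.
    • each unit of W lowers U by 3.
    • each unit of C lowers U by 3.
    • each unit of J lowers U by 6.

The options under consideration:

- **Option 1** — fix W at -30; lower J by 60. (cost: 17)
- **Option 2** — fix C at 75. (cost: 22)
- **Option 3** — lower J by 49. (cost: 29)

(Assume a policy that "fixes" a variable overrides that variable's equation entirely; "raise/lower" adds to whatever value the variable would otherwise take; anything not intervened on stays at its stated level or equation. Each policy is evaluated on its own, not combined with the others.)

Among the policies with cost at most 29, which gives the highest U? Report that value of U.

-2707

Option 1 (W := -30, J − 60):
  W = -30
  C = 118
  J = 47 + 5·118 (−60 from intervention) = 577
  U = 83 − 3·(-30) − 3·118 − 6·577 = -3643
Option 2 (C := 75):
  W = 11
  C = 75
  J = 47 + 5·75 = 422
  U = 83 − 3·11 − 3·75 − 6·422 = -2707
Option 3 (J − 49):
  W = 11
  C = 118
  J = 47 + 5·118 (−49 from intervention) = 588
  U = 83 − 3·11 − 3·118 − 6·588 = -3832
Comparing — Option 1: U=-3643, Option 2: U=-2707, Option 3: U=-3832. Highest is -2707 (Option 2).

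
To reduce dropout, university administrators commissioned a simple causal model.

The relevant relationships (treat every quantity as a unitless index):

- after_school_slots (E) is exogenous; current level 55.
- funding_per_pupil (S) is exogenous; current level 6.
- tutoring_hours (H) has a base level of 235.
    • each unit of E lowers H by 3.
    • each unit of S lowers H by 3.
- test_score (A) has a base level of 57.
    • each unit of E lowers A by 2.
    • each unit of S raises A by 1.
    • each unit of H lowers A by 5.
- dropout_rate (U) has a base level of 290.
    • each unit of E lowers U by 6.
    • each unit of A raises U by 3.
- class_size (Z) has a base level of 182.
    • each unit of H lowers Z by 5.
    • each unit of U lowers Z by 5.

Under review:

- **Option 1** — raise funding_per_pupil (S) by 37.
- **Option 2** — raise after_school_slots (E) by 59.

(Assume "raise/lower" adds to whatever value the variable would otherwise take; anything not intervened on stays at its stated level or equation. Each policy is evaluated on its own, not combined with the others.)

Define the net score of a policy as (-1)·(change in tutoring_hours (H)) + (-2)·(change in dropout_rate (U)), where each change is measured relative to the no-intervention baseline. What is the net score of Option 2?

Baseline:
  E = 55
  S = 6
  H = 235 − 3·55 − 3·6 = 52
  A = 57 − 2·55 + 6 − 5·52 = -307
  U = 290 − 6·55 + 3·(-307) = -961
Option 2 (E + 59):
  E = 55 + 59 = 114
  S = 6
  H = 235 − 3·114 − 3·6 = -125
  A = 57 − 2·114 + 6 − 5·(-125) = 460
  U = 290 − 6·114 + 3·460 = 986
ΔH = -125 − 52 = -177; ΔU = 986 − (-961) = 1947
Score = (-1)·(-177) + (-2)·1947 = -3717

-3717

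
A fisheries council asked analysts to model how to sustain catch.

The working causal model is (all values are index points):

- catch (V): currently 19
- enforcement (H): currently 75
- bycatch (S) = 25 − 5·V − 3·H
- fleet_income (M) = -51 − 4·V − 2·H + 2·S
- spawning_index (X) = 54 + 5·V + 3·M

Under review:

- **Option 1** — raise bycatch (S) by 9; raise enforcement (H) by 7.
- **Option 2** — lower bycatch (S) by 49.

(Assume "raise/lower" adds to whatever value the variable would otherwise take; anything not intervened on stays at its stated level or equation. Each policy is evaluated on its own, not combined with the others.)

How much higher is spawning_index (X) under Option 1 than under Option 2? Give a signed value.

180

Option 1 (S + 9, H + 7):
  V = 19
  H = 75 + 7 = 82
  S = 25 − 5·19 − 3·82 (+9 from intervention) = -307
  M = -51 − 4·19 − 2·82 + 2·(-307) = -905
  X = 54 + 5·19 + 3·(-905) = -2566
Option 2 (S − 49):
  V = 19
  H = 75
  S = 25 − 5·19 − 3·75 (−49 from intervention) = -344
  M = -51 − 4·19 − 2·75 + 2·(-344) = -965
  X = 54 + 5·19 + 3·(-965) = -2746
X: -2566 − (-2746) = 180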